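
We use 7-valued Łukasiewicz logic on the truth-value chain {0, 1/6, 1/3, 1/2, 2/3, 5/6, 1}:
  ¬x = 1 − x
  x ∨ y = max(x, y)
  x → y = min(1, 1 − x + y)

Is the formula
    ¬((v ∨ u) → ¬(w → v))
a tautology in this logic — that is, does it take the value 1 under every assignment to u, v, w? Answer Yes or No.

No

Counterexample: take u = 0, v = 0, w = 0.
v ∨ u = 0 ∨ 0 = 0
w → v = 0 → 0 = 1
¬(w → v) = ¬1 = 0
(v ∨ u) → ¬(w → v) = 0 → 0 = 1
¬((v ∨ u) → ¬(w → v)) = ¬1 = 0
This gives 0 ≠ 1.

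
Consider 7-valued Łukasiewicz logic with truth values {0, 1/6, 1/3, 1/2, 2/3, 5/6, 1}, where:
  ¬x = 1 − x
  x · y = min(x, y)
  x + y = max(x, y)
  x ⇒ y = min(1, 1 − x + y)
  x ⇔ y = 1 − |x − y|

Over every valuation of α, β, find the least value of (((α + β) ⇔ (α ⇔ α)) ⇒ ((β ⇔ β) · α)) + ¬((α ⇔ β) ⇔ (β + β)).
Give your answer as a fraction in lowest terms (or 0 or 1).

1/3

Take α = 0, β = 2/3:
α + β = 0 + 2/3 = 2/3
α ⇔ α = 0 ⇔ 0 = 1
(α + β) ⇔ (α ⇔ α) = 2/3 ⇔ 1 = 2/3
β ⇔ β = 2/3 ⇔ 2/3 = 1
(β ⇔ β) · α = 1 · 0 = 0
((α + β) ⇔ (α ⇔ α)) ⇒ ((β ⇔ β) · α) = 2/3 ⇒ 0 = 1/3
α ⇔ β = 0 ⇔ 2/3 = 1/3
β + β = 2/3 + 2/3 = 2/3
(α ⇔ β) ⇔ (β + β) = 1/3 ⇔ 2/3 = 2/3
¬((α ⇔ β) ⇔ (β + β)) = ¬2/3 = 1/3
(((α + β) ⇔ (α ⇔ α)) ⇒ ((β ⇔ β) · α)) + ¬((α ⇔ β) ⇔ (β + β)) = 1/3 + 1/3 = 1/3
No assignment yields a value below 1/3, so this is the minimum.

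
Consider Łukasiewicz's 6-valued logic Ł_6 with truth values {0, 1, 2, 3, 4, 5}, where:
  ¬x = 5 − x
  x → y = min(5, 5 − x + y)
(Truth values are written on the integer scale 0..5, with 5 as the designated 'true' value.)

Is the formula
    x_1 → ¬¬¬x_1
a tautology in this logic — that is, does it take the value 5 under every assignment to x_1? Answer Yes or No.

Counterexample: take x_1 = 3.
¬x_1 = ¬3 = 2
¬¬x_1 = ¬2 = 3
¬¬¬x_1 = ¬3 = 2
x_1 → ¬¬¬x_1 = 3 → 2 = 4
This gives 4 ≠ 5.

No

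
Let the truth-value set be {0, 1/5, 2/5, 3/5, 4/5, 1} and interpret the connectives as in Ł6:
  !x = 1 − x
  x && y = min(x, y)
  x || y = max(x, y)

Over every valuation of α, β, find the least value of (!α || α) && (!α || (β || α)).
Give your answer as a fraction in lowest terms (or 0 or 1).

3/5

Take α = 2/5, β = 0:
!α = !2/5 = 3/5
!α || α = 3/5 || 2/5 = 3/5
!α = !2/5 = 3/5
β || α = 0 || 2/5 = 2/5
!α || (β || α) = 3/5 || 2/5 = 3/5
(!α || α) && (!α || (β || α)) = 3/5 && 3/5 = 3/5
No assignment yields a value below 3/5, so this is the minimum.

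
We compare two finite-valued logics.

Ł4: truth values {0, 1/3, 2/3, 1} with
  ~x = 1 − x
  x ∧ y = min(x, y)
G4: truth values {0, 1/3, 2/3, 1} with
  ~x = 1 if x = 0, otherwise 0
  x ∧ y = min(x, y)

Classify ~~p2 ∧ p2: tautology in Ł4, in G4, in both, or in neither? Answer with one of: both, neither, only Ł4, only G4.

neither

In Ł4: at p2 = 0 the value is 0 — not a tautology.
In G4: at p2 = 0 the value is 0 — not a tautology.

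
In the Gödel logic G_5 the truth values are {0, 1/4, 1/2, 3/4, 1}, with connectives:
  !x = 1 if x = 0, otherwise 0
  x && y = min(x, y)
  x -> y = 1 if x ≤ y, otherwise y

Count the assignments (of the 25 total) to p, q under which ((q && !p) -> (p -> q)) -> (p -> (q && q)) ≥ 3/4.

value 1: 15 assignments (counts)
value 3/4: 1 assignment (counts)
value 1/2: 2 assignments
value 1/4: 3 assignments
value 0: 4 assignments
So 16 of the 25 assignments meet the threshold.

16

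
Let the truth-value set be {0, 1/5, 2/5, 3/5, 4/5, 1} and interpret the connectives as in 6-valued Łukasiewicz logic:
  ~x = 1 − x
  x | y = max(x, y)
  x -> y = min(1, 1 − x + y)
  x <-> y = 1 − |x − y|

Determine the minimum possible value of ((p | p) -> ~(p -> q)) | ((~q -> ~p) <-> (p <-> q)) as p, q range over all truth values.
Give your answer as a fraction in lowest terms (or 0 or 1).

Take p = 2/5, q = 4/5:
p | p = 2/5 | 2/5 = 2/5
p -> q = 2/5 -> 4/5 = 1
~(p -> q) = ~1 = 0
(p | p) -> ~(p -> q) = 2/5 -> 0 = 3/5
~q = ~4/5 = 1/5
~p = ~2/5 = 3/5
~q -> ~p = 1/5 -> 3/5 = 1
p <-> q = 2/5 <-> 4/5 = 3/5
(~q -> ~p) <-> (p <-> q) = 1 <-> 3/5 = 3/5
((p | p) -> ~(p -> q)) | ((~q -> ~p) <-> (p <-> q)) = 3/5 | 3/5 = 3/5
No assignment yields a value below 3/5, so this is the minimum.

3/5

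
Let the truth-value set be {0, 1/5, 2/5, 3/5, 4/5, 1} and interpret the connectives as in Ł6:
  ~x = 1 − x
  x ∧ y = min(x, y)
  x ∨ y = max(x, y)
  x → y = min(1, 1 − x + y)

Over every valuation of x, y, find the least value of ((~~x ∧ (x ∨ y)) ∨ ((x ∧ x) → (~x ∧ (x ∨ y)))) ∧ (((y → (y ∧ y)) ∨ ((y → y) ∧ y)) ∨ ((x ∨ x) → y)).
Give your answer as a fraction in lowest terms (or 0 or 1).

4/5

Take x = 3/5, y = 0:
~x = ~3/5 = 2/5
~~x = ~2/5 = 3/5
x ∨ y = 3/5 ∨ 0 = 3/5
~~x ∧ (x ∨ y) = 3/5 ∧ 3/5 = 3/5
x ∧ x = 3/5 ∧ 3/5 = 3/5
~x = ~3/5 = 2/5
x ∨ y = 3/5 ∨ 0 = 3/5
~x ∧ (x ∨ y) = 2/5 ∧ 3/5 = 2/5
(x ∧ x) → (~x ∧ (x ∨ y)) = 3/5 → 2/5 = 4/5
(~~x ∧ (x ∨ y)) ∨ ((x ∧ x) → (~x ∧ (x ∨ y))) = 3/5 ∨ 4/5 = 4/5
y ∧ y = 0 ∧ 0 = 0
y → (y ∧ y) = 0 → 0 = 1
y → y = 0 → 0 = 1
(y → y) ∧ y = 1 ∧ 0 = 0
(y → (y ∧ y)) ∨ ((y → y) ∧ y) = 1 ∨ 0 = 1
x ∨ x = 3/5 ∨ 3/5 = 3/5
(x ∨ x) → y = 3/5 → 0 = 2/5
((y → (y ∧ y)) ∨ ((y → y) ∧ y)) ∨ ((x ∨ x) → y) = 1 ∨ 2/5 = 1
((~~x ∧ (x ∨ y)) ∨ ((x ∧ x) → (~x ∧ (x ∨ y)))) ∧ (((y → (y ∧ y)) ∨ ((y → y) ∧ y)) ∨ ((x ∨ x) → y)) = 4/5 ∧ 1 = 4/5
No assignment yields a value below 4/5, so this is the minimum.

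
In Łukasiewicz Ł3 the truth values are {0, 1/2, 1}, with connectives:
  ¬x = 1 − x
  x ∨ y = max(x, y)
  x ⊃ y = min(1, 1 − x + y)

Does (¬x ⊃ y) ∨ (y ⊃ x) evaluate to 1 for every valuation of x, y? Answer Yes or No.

No

Counterexample: take x = 0, y = 1/2.
¬x = ¬0 = 1
¬x ⊃ y = 1 ⊃ 1/2 = 1/2
y ⊃ x = 1/2 ⊃ 0 = 1/2
(¬x ⊃ y) ∨ (y ⊃ x) = 1/2 ∨ 1/2 = 1/2
This gives 1/2 ≠ 1.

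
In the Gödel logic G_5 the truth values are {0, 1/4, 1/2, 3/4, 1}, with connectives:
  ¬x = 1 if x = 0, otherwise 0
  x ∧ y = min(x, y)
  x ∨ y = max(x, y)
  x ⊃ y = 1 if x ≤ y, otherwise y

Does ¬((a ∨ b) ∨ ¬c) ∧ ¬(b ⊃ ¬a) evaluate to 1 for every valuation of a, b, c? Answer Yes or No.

Counterexample: take a = 0, b = 0, c = 0.
a ∨ b = 0 ∨ 0 = 0
¬c = ¬0 = 1
(a ∨ b) ∨ ¬c = 0 ∨ 1 = 1
¬((a ∨ b) ∨ ¬c) = ¬1 = 0
¬a = ¬0 = 1
b ⊃ ¬a = 0 ⊃ 1 = 1
¬(b ⊃ ¬a) = ¬1 = 0
¬((a ∨ b) ∨ ¬c) ∧ ¬(b ⊃ ¬a) = 0 ∧ 0 = 0
This gives 0 ≠ 1.

No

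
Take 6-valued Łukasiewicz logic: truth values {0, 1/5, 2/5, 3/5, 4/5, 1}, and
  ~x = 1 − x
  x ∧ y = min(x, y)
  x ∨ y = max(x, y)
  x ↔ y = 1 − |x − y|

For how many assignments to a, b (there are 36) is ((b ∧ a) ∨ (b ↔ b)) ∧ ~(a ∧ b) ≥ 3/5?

value 1: 11 assignments (counts)
value 4/5: 9 assignments (counts)
value 3/5: 7 assignments (counts)
value 2/5: 5 assignments
value 1/5: 3 assignments
value 0: 1 assignment
So 27 of the 36 assignments meet the threshold.

27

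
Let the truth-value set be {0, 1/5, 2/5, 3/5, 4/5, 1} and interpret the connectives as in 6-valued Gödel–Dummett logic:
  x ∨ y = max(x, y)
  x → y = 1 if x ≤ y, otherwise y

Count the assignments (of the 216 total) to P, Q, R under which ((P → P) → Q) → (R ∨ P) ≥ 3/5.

value 1: 161 assignments (counts)
value 4/5: 9 assignments (counts)
value 3/5: 14 assignments (counts)
value 2/5: 15 assignments
value 1/5: 12 assignments
value 0: 5 assignments
So 184 of the 216 assignments meet the threshold.

184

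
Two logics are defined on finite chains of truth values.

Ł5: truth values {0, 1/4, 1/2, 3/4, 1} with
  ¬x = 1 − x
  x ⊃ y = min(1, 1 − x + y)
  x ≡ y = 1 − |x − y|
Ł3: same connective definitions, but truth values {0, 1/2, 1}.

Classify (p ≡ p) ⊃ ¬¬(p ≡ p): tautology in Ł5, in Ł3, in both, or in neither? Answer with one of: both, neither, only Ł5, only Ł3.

In Ł5: every assignment gives 1 — tautology.
In Ł3: every assignment gives 1 — tautology.

both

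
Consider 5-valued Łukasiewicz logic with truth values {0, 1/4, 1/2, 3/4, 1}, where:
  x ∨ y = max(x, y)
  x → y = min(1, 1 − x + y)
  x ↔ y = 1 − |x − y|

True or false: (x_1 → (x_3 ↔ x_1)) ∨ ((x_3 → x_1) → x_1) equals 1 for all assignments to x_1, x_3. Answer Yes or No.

Counterexample: take x_1 = 3/4, x_3 = 0.
x_3 ↔ x_1 = 0 ↔ 3/4 = 1/4
x_1 → (x_3 ↔ x_1) = 3/4 → 1/4 = 1/2
x_3 → x_1 = 0 → 3/4 = 1
(x_3 → x_1) → x_1 = 1 → 3/4 = 3/4
(x_1 → (x_3 ↔ x_1)) ∨ ((x_3 → x_1) → x_1) = 1/2 ∨ 3/4 = 3/4
This gives 3/4 ≠ 1.

No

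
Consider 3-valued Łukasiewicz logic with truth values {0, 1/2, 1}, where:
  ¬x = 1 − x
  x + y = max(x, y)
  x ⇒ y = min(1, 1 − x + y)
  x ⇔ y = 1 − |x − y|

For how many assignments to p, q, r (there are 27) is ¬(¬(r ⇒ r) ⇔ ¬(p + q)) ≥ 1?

3

value 1: 3 assignments (counts)
value 1/2: 9 assignments
value 0: 15 assignments
So 3 of the 27 assignments meet the threshold.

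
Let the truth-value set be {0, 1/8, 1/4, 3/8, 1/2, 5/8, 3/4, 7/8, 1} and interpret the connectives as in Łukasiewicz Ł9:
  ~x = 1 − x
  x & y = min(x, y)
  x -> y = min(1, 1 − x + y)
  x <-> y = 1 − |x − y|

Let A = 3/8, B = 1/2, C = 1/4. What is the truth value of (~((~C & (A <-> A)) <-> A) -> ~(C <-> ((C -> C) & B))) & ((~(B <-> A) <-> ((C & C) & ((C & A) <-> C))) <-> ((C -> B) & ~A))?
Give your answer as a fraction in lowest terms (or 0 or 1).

~C = ~1/4 = 3/4
A <-> A = 3/8 <-> 3/8 = 1
~C & (A <-> A) = 3/4 & 1 = 3/4
(~C & (A <-> A)) <-> A = 3/4 <-> 3/8 = 5/8
~((~C & (A <-> A)) <-> A) = ~5/8 = 3/8
C -> C = 1/4 -> 1/4 = 1
(C -> C) & B = 1 & 1/2 = 1/2
C <-> ((C -> C) & B) = 1/4 <-> 1/2 = 3/4
~(C <-> ((C -> C) & B)) = ~3/4 = 1/4
~((~C & (A <-> A)) <-> A) -> ~(C <-> ((C -> C) & B)) = 3/8 -> 1/4 = 7/8
B <-> A = 1/2 <-> 3/8 = 7/8
~(B <-> A) = ~7/8 = 1/8
C & C = 1/4 & 1/4 = 1/4
C & A = 1/4 & 3/8 = 1/4
(C & A) <-> C = 1/4 <-> 1/4 = 1
(C & C) & ((C & A) <-> C) = 1/4 & 1 = 1/4
~(B <-> A) <-> ((C & C) & ((C & A) <-> C)) = 1/8 <-> 1/4 = 7/8
C -> B = 1/4 -> 1/2 = 1
~A = ~3/8 = 5/8
(C -> B) & ~A = 1 & 5/8 = 5/8
(~(B <-> A) <-> ((C & C) & ((C & A) <-> C))) <-> ((C -> B) & ~A) = 7/8 <-> 5/8 = 3/4
(~((~C & (A <-> A)) <-> A) -> ~(C <-> ((C -> C) & B))) & ((~(B <-> A) <-> ((C & C) & ((C & A) <-> C))) <-> ((C -> B) & ~A)) = 7/8 & 3/4 = 3/4

3/4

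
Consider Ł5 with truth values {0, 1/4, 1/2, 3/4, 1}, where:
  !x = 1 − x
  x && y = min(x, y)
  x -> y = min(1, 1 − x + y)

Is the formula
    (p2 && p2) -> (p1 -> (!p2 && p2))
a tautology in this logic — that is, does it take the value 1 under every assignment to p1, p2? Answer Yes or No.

No

Counterexample: take p1 = 1/4, p2 = 1.
p2 && p2 = 1 && 1 = 1
!p2 = !1 = 0
!p2 && p2 = 0 && 1 = 0
p1 -> (!p2 && p2) = 1/4 -> 0 = 3/4
(p2 && p2) -> (p1 -> (!p2 && p2)) = 1 -> 3/4 = 3/4
This gives 3/4 ≠ 1.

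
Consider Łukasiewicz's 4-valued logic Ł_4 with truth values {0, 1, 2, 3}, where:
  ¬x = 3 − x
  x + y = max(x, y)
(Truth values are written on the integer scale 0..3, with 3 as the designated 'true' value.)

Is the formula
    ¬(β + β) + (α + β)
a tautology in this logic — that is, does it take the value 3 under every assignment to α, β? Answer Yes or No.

Counterexample: take α = 0, β = 1.
β + β = 1 + 1 = 1
¬(β + β) = ¬1 = 2
α + β = 0 + 1 = 1
¬(β + β) + (α + β) = 2 + 1 = 2
This gives 2 ≠ 3.

No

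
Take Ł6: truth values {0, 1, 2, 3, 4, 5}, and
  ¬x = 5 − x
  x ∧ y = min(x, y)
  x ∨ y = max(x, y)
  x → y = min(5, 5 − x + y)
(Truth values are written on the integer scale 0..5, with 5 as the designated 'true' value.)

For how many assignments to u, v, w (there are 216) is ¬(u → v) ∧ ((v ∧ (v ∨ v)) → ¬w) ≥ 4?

value 5: 6 assignments (counts)
value 4: 12 assignments (counts)
value 3: 18 assignments
value 2: 24 assignments
value 1: 30 assignments
value 0: 126 assignments
So 18 of the 216 assignments meet the threshold.

18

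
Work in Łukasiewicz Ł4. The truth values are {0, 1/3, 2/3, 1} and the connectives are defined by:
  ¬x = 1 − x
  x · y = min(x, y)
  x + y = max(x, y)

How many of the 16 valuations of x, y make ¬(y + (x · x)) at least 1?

1

x = 0, y = 0 ↦ 1  ≥
x = 0, y = 1/3 ↦ 2/3  <
x = 0, y = 2/3 ↦ 1/3  <
x = 0, y = 1 ↦ 0  <
x = 1/3, y = 0 ↦ 2/3  <
x = 1/3, y = 1/3 ↦ 2/3  <
x = 1/3, y = 2/3 ↦ 1/3  <
x = 1/3, y = 1 ↦ 0  <
x = 2/3, y = 0 ↦ 1/3  <
x = 2/3, y = 1/3 ↦ 1/3  <
x = 2/3, y = 2/3 ↦ 1/3  <
x = 2/3, y = 1 ↦ 0  <
x = 1, y = 0 ↦ 0  <
x = 1, y = 1/3 ↦ 0  <
x = 1, y = 2/3 ↦ 0  <
x = 1, y = 1 ↦ 0  <
So 1 of the 16 assignments meets the threshold.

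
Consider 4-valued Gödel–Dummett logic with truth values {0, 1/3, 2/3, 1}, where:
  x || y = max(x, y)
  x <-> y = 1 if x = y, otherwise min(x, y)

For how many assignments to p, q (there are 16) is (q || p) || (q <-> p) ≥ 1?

10

p = 0, q = 0 ↦ 1  ≥
p = 0, q = 1/3 ↦ 1/3  <
p = 0, q = 2/3 ↦ 2/3  <
p = 0, q = 1 ↦ 1  ≥
p = 1/3, q = 0 ↦ 1/3  <
p = 1/3, q = 1/3 ↦ 1  ≥
p = 1/3, q = 2/3 ↦ 2/3  <
p = 1/3, q = 1 ↦ 1  ≥
p = 2/3, q = 0 ↦ 2/3  <
p = 2/3, q = 1/3 ↦ 2/3  <
p = 2/3, q = 2/3 ↦ 1  ≥
p = 2/3, q = 1 ↦ 1  ≥
p = 1, q = 0 ↦ 1  ≥
p = 1, q = 1/3 ↦ 1  ≥
p = 1, q = 2/3 ↦ 1  ≥
p = 1, q = 1 ↦ 1  ≥
So 10 of the 16 assignments meet the threshold.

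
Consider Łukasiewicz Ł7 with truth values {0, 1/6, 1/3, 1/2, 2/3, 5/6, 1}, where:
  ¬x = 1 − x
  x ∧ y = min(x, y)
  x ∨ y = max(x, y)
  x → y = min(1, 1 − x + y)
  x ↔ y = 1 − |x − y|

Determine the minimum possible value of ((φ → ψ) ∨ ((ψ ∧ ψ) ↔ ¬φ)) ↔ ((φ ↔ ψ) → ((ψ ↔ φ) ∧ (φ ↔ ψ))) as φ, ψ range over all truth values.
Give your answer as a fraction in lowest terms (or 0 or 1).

Take φ = 1/2, ψ = 0:
φ → ψ = 1/2 → 0 = 1/2
ψ ∧ ψ = 0 ∧ 0 = 0
¬φ = ¬1/2 = 1/2
(ψ ∧ ψ) ↔ ¬φ = 0 ↔ 1/2 = 1/2
(φ → ψ) ∨ ((ψ ∧ ψ) ↔ ¬φ) = 1/2 ∨ 1/2 = 1/2
φ ↔ ψ = 1/2 ↔ 0 = 1/2
ψ ↔ φ = 0 ↔ 1/2 = 1/2
φ ↔ ψ = 1/2 ↔ 0 = 1/2
(ψ ↔ φ) ∧ (φ ↔ ψ) = 1/2 ∧ 1/2 = 1/2
(φ ↔ ψ) → ((ψ ↔ φ) ∧ (φ ↔ ψ)) = 1/2 → 1/2 = 1
((φ → ψ) ∨ ((ψ ∧ ψ) ↔ ¬φ)) ↔ ((φ ↔ ψ) → ((ψ ↔ φ) ∧ (φ ↔ ψ))) = 1/2 ↔ 1 = 1/2
No assignment yields a value below 1/2, so this is the minimum.

1/2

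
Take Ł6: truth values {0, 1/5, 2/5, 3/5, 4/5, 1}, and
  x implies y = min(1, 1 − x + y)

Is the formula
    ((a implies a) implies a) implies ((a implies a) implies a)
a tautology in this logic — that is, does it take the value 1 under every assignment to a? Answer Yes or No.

Yes

a = 0 ↦ 1
a = 1/5 ↦ 1
a = 2/5 ↦ 1
a = 3/5 ↦ 1
a = 4/5 ↦ 1
a = 1 ↦ 1
Every assignment gives a value ≥ 1.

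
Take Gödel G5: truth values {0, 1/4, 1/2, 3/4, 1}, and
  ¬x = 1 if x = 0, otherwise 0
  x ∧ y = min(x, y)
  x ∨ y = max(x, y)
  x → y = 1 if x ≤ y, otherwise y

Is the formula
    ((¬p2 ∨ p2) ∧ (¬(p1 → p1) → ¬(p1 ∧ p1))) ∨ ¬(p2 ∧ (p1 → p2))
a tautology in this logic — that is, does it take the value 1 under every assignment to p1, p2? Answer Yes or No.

Counterexample: take p1 = 0, p2 = 1/4.
¬p2 = ¬1/4 = 0
¬p2 ∨ p2 = 0 ∨ 1/4 = 1/4
p1 → p1 = 0 → 0 = 1
¬(p1 → p1) = ¬1 = 0
p1 ∧ p1 = 0 ∧ 0 = 0
¬(p1 ∧ p1) = ¬0 = 1
¬(p1 → p1) → ¬(p1 ∧ p1) = 0 → 1 = 1
(¬p2 ∨ p2) ∧ (¬(p1 → p1) → ¬(p1 ∧ p1)) = 1/4 ∧ 1 = 1/4
p1 → p2 = 0 → 1/4 = 1
p2 ∧ (p1 → p2) = 1/4 ∧ 1 = 1/4
¬(p2 ∧ (p1 → p2)) = ¬1/4 = 0
((¬p2 ∨ p2) ∧ (¬(p1 → p1) → ¬(p1 ∧ p1))) ∨ ¬(p2 ∧ (p1 → p2)) = 1/4 ∨ 0 = 1/4
This gives 1/4 ≠ 1.

No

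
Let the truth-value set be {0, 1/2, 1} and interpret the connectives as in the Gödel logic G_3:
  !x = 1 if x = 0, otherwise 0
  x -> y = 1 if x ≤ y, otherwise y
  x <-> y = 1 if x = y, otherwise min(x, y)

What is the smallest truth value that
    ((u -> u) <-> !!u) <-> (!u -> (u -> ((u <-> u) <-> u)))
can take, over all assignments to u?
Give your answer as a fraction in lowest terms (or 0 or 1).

Take u = 0:
u -> u = 0 -> 0 = 1
!u = !0 = 1
!!u = !1 = 0
(u -> u) <-> !!u = 1 <-> 0 = 0
!u = !0 = 1
u <-> u = 0 <-> 0 = 1
(u <-> u) <-> u = 1 <-> 0 = 0
u -> ((u <-> u) <-> u) = 0 -> 0 = 1
!u -> (u -> ((u <-> u) <-> u)) = 1 -> 1 = 1
((u -> u) <-> !!u) <-> (!u -> (u -> ((u <-> u) <-> u))) = 0 <-> 1 = 0
No assignment yields a value below 0, so this is the minimum.

0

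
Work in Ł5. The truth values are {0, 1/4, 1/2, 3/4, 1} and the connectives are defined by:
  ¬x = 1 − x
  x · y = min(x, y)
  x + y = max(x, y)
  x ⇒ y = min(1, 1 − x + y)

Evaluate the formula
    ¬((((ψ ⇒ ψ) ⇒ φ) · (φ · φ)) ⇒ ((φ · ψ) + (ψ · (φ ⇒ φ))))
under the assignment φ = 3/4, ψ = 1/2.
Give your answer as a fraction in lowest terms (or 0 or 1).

1/4

ψ ⇒ ψ = 1/2 ⇒ 1/2 = 1
(ψ ⇒ ψ) ⇒ φ = 1 ⇒ 3/4 = 3/4
φ · φ = 3/4 · 3/4 = 3/4
((ψ ⇒ ψ) ⇒ φ) · (φ · φ) = 3/4 · 3/4 = 3/4
φ · ψ = 3/4 · 1/2 = 1/2
φ ⇒ φ = 3/4 ⇒ 3/4 = 1
ψ · (φ ⇒ φ) = 1/2 · 1 = 1/2
(φ · ψ) + (ψ · (φ ⇒ φ)) = 1/2 + 1/2 = 1/2
(((ψ ⇒ ψ) ⇒ φ) · (φ · φ)) ⇒ ((φ · ψ) + (ψ · (φ ⇒ φ))) = 3/4 ⇒ 1/2 = 3/4
¬((((ψ ⇒ ψ) ⇒ φ) · (φ · φ)) ⇒ ((φ · ψ) + (ψ · (φ ⇒ φ)))) = ¬3/4 = 1/4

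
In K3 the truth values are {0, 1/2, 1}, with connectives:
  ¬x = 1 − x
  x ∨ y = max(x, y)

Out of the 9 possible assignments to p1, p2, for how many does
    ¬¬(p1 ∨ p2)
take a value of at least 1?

5

p1 = 0, p2 = 0 ↦ 0  <
p1 = 0, p2 = 1/2 ↦ 1/2  <
p1 = 0, p2 = 1 ↦ 1  ≥
p1 = 1/2, p2 = 0 ↦ 1/2  <
p1 = 1/2, p2 = 1/2 ↦ 1/2  <
p1 = 1/2, p2 = 1 ↦ 1  ≥
p1 = 1, p2 = 0 ↦ 1  ≥
p1 = 1, p2 = 1/2 ↦ 1  ≥
p1 = 1, p2 = 1 ↦ 1  ≥
So 5 of the 9 assignments meet the threshold.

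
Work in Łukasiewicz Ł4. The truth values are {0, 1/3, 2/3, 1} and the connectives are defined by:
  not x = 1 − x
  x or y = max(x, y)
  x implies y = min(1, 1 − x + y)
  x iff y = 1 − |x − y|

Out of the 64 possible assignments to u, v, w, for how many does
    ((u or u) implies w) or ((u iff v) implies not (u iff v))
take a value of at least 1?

49

value 1: 49 assignments (counts)
value 2/3: 12 assignments
value 1/3: 2 assignments
value 0: 1 assignment
So 49 of the 64 assignments meet the threshold.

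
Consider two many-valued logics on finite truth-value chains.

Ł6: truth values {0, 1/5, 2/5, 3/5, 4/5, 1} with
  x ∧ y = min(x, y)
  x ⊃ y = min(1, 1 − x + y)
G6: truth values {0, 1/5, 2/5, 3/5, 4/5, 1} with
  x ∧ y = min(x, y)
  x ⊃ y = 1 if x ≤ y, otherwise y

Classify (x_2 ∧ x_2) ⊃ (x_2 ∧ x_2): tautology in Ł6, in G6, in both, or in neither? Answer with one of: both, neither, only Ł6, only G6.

both

In Ł6: every assignment gives 1 — tautology.
In G6: every assignment gives 1 — tautology.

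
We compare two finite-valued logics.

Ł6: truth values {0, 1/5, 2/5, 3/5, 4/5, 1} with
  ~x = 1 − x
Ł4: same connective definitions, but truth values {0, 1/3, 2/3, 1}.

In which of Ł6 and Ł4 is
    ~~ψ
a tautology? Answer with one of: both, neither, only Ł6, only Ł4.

neither

In Ł6: at ψ = 0 the value is 0 — not a tautology.
In Ł4: at ψ = 0 the value is 0 — not a tautology.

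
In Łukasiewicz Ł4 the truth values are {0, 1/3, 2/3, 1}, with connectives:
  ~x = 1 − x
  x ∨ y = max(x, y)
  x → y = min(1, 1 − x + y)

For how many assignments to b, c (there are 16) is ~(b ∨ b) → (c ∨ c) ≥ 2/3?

13

b = 0, c = 0 ↦ 0  <
b = 0, c = 1/3 ↦ 1/3  <
b = 0, c = 2/3 ↦ 2/3  ≥
b = 0, c = 1 ↦ 1  ≥
b = 1/3, c = 0 ↦ 1/3  <
b = 1/3, c = 1/3 ↦ 2/3  ≥
b = 1/3, c = 2/3 ↦ 1  ≥
b = 1/3, c = 1 ↦ 1  ≥
b = 2/3, c = 0 ↦ 2/3  ≥
b = 2/3, c = 1/3 ↦ 1  ≥
b = 2/3, c = 2/3 ↦ 1  ≥
b = 2/3, c = 1 ↦ 1  ≥
b = 1, c = 0 ↦ 1  ≥
b = 1, c = 1/3 ↦ 1  ≥
b = 1, c = 2/3 ↦ 1  ≥
b = 1, c = 1 ↦ 1  ≥
So 13 of the 16 assignments meet the threshold.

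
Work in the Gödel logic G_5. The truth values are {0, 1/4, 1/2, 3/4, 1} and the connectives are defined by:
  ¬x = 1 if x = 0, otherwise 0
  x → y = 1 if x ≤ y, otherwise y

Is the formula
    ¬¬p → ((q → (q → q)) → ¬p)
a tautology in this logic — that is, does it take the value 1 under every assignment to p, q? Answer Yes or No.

Counterexample: take p = 1/4, q = 0.
¬p = ¬1/4 = 0
¬¬p = ¬0 = 1
q → q = 0 → 0 = 1
q → (q → q) = 0 → 1 = 1
¬p = ¬1/4 = 0
(q → (q → q)) → ¬p = 1 → 0 = 0
¬¬p → ((q → (q → q)) → ¬p) = 1 → 0 = 0
This gives 0 ≠ 1.

No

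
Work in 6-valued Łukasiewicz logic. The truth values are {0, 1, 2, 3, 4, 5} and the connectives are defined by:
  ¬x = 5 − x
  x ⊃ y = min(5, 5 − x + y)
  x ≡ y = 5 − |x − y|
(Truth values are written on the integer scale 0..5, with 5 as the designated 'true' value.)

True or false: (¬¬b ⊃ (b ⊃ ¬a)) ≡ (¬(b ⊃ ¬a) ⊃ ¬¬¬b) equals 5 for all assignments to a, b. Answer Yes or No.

Yes

At a = 2, b = 0, for instance:
¬b = ¬0 = 5
¬¬b = ¬5 = 0
¬a = ¬2 = 3
b ⊃ ¬a = 0 ⊃ 3 = 5
¬¬b ⊃ (b ⊃ ¬a) = 0 ⊃ 5 = 5
¬(b ⊃ ¬a) = ¬5 = 0
¬¬¬b = ¬0 = 5
¬(b ⊃ ¬a) ⊃ ¬¬¬b = 0 ⊃ 5 = 5
(¬¬b ⊃ (b ⊃ ¬a)) ≡ (¬(b ⊃ ¬a) ⊃ ¬¬¬b) = 5 ≡ 5 = 5
and checking the remaining 35 assignments likewise gives ≥ 5 in every case.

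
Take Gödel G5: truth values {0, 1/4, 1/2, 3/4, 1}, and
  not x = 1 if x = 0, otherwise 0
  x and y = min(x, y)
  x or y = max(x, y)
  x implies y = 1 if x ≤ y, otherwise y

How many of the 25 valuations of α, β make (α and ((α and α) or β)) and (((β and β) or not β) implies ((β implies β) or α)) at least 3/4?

value 1: 5 assignments (counts)
value 3/4: 5 assignments (counts)
value 1/2: 5 assignments
value 1/4: 5 assignments
value 0: 5 assignments
So 10 of the 25 assignments meet the threshold.

10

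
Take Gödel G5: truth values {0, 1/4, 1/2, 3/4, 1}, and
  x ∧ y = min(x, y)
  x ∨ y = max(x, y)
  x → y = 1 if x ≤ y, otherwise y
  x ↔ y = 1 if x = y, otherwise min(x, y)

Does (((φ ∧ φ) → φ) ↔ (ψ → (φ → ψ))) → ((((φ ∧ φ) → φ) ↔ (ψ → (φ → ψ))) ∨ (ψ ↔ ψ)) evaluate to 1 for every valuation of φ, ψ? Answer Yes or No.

At φ = 3/4, ψ = 0, for instance:
φ ∧ φ = 3/4 ∧ 3/4 = 3/4
(φ ∧ φ) → φ = 3/4 → 3/4 = 1
φ → ψ = 3/4 → 0 = 0
ψ → (φ → ψ) = 0 → 0 = 1
((φ ∧ φ) → φ) ↔ (ψ → (φ → ψ)) = 1 ↔ 1 = 1
ψ ↔ ψ = 0 ↔ 0 = 1
(((φ ∧ φ) → φ) ↔ (ψ → (φ → ψ))) ∨ (ψ ↔ ψ) = 1 ∨ 1 = 1
(((φ ∧ φ) → φ) ↔ (ψ → (φ → ψ))) → ((((φ ∧ φ) → φ) ↔ (ψ → (φ → ψ))) ∨ (ψ ↔ ψ)) = 1 → 1 = 1
and checking the remaining 24 assignments likewise gives ≥ 1 in every case.

Yes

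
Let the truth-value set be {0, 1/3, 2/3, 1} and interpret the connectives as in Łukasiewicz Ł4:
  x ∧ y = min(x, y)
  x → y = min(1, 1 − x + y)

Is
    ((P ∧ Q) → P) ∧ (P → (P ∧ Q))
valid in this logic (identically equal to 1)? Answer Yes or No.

No

Counterexample: take P = 1/3, Q = 0.
P ∧ Q = 1/3 ∧ 0 = 0
(P ∧ Q) → P = 0 → 1/3 = 1
P → (P ∧ Q) = 1/3 → 0 = 2/3
((P ∧ Q) → P) ∧ (P → (P ∧ Q)) = 1 ∧ 2/3 = 2/3
This gives 2/3 ≠ 1.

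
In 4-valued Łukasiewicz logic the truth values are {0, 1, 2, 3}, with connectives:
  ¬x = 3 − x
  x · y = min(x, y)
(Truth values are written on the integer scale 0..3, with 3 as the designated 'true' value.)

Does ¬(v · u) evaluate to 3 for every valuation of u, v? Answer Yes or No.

Counterexample: take u = 1, v = 1.
v · u = 1 · 1 = 1
¬(v · u) = ¬1 = 2
This gives 2 ≠ 3.

No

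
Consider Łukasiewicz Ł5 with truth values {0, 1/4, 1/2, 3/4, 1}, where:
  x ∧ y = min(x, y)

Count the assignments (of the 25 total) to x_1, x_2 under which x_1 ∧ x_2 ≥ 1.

value 1: 1 assignment (counts)
value 3/4: 3 assignments
value 1/2: 5 assignments
value 1/4: 7 assignments
value 0: 9 assignments
So 1 of the 25 assignments meets the threshold.

1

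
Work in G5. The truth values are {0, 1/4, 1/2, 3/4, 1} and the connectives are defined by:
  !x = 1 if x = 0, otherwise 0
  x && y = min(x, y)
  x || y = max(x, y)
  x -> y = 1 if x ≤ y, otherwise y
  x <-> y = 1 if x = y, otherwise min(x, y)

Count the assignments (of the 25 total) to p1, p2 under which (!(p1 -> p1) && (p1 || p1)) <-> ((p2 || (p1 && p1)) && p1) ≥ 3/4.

value 1: 5 assignments (counts)
value 0: 20 assignments
So 5 of the 25 assignments meet the threshold.

5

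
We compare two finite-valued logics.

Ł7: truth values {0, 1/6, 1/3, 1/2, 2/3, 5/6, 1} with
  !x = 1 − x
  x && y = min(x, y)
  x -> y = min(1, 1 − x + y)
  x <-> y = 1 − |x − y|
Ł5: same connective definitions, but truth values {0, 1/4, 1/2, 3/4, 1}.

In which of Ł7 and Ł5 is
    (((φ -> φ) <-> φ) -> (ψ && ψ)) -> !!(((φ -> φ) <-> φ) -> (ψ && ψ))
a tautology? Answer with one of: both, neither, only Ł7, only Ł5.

both

In Ł7: every assignment gives 1 — tautology.
In Ł5: every assignment gives 1 — tautology.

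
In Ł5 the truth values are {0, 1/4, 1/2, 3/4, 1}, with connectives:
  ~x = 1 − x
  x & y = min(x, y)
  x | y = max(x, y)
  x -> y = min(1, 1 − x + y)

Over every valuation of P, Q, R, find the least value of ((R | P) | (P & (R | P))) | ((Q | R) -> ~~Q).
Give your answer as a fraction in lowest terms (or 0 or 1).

1/2

Take P = 0, Q = 0, R = 1/2:
R | P = 1/2 | 0 = 1/2
R | P = 1/2 | 0 = 1/2
P & (R | P) = 0 & 1/2 = 0
(R | P) | (P & (R | P)) = 1/2 | 0 = 1/2
Q | R = 0 | 1/2 = 1/2
~Q = ~0 = 1
~~Q = ~1 = 0
(Q | R) -> ~~Q = 1/2 -> 0 = 1/2
((R | P) | (P & (R | P))) | ((Q | R) -> ~~Q) = 1/2 | 1/2 = 1/2
No assignment yields a value below 1/2, so this is the minimum.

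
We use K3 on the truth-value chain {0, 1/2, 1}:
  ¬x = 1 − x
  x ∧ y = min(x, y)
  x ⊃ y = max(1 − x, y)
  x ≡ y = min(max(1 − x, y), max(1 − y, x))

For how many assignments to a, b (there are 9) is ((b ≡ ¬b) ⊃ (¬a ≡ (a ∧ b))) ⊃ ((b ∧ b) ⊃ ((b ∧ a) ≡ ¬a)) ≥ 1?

3

a = 0, b = 0 ↦ 1  ≥
a = 0, b = 1/2 ↦ 1/2  <
a = 0, b = 1 ↦ 0  <
a = 1/2, b = 0 ↦ 1  ≥
a = 1/2, b = 1/2 ↦ 1/2  <
a = 1/2, b = 1 ↦ 1/2  <
a = 1, b = 0 ↦ 1  ≥
a = 1, b = 1/2 ↦ 1/2  <
a = 1, b = 1 ↦ 0  <
So 3 of the 9 assignments meet the threshold.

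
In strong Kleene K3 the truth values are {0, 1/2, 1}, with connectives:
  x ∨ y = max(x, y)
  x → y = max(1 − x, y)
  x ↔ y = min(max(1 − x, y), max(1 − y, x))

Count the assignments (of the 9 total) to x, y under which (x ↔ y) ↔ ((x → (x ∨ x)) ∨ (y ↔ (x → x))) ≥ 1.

2

x = 0, y = 0 ↦ 1  ≥
x = 0, y = 1/2 ↦ 1/2  <
x = 0, y = 1 ↦ 0  <
x = 1/2, y = 0 ↦ 1/2  <
x = 1/2, y = 1/2 ↦ 1/2  <
x = 1/2, y = 1 ↦ 1/2  <
x = 1, y = 0 ↦ 0  <
x = 1, y = 1/2 ↦ 1/2  <
x = 1, y = 1 ↦ 1  ≥
So 2 of the 9 assignments meet the threshold.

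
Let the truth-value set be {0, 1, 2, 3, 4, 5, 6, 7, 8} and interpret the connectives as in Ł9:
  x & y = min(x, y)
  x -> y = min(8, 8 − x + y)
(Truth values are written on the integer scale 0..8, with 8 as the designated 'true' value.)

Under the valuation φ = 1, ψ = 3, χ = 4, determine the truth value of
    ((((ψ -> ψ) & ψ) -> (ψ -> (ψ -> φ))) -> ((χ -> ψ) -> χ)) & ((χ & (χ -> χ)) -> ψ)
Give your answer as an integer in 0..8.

ψ -> ψ = 3 -> 3 = 8
(ψ -> ψ) & ψ = 8 & 3 = 3
ψ -> φ = 3 -> 1 = 6
ψ -> (ψ -> φ) = 3 -> 6 = 8
((ψ -> ψ) & ψ) -> (ψ -> (ψ -> φ)) = 3 -> 8 = 8
χ -> ψ = 4 -> 3 = 7
(χ -> ψ) -> χ = 7 -> 4 = 5
(((ψ -> ψ) & ψ) -> (ψ -> (ψ -> φ))) -> ((χ -> ψ) -> χ) = 8 -> 5 = 5
χ -> χ = 4 -> 4 = 8
χ & (χ -> χ) = 4 & 8 = 4
(χ & (χ -> χ)) -> ψ = 4 -> 3 = 7
((((ψ -> ψ) & ψ) -> (ψ -> (ψ -> φ))) -> ((χ -> ψ) -> χ)) & ((χ & (χ -> χ)) -> ψ) = 5 & 7 = 5

5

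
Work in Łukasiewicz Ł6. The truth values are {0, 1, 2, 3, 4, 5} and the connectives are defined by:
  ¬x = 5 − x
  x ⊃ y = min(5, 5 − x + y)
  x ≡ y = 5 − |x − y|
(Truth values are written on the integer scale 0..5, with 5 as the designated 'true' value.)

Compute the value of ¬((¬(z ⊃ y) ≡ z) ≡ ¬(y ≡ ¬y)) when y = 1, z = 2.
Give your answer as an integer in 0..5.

1

z ⊃ y = 2 ⊃ 1 = 4
¬(z ⊃ y) = ¬4 = 1
¬(z ⊃ y) ≡ z = 1 ≡ 2 = 4
¬y = ¬1 = 4
y ≡ ¬y = 1 ≡ 4 = 2
¬(y ≡ ¬y) = ¬2 = 3
(¬(z ⊃ y) ≡ z) ≡ ¬(y ≡ ¬y) = 4 ≡ 3 = 4
¬((¬(z ⊃ y) ≡ z) ≡ ¬(y ≡ ¬y)) = ¬4 = 1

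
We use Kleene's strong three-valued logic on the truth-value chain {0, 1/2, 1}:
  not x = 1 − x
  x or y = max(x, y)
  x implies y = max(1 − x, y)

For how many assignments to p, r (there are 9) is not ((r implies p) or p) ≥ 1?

p = 0, r = 0 ↦ 0  <
p = 0, r = 1/2 ↦ 1/2  <
p = 0, r = 1 ↦ 1  ≥
p = 1/2, r = 0 ↦ 0  <
p = 1/2, r = 1/2 ↦ 1/2  <
p = 1/2, r = 1 ↦ 1/2  <
p = 1, r = 0 ↦ 0  <
p = 1, r = 1/2 ↦ 0  <
p = 1, r = 1 ↦ 0  <
So 1 of the 9 assignments meets the threshold.

1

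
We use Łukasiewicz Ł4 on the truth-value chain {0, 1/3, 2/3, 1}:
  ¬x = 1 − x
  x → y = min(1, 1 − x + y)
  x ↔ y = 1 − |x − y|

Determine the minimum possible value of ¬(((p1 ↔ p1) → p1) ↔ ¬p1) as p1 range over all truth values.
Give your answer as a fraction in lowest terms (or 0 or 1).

1/3

Take p1 = 1/3:
p1 ↔ p1 = 1/3 ↔ 1/3 = 1
(p1 ↔ p1) → p1 = 1 → 1/3 = 1/3
¬p1 = ¬1/3 = 2/3
((p1 ↔ p1) → p1) ↔ ¬p1 = 1/3 ↔ 2/3 = 2/3
¬(((p1 ↔ p1) → p1) ↔ ¬p1) = ¬2/3 = 1/3
No assignment yields a value below 1/3, so this is the minimum.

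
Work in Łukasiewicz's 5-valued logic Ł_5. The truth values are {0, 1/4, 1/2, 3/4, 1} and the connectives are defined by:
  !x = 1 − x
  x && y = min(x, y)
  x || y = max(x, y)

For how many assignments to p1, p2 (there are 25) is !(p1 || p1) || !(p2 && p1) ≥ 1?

value 1: 9 assignments (counts)
value 3/4: 7 assignments
value 1/2: 5 assignments
value 1/4: 3 assignments
value 0: 1 assignment
So 9 of the 25 assignments meet the threshold.

9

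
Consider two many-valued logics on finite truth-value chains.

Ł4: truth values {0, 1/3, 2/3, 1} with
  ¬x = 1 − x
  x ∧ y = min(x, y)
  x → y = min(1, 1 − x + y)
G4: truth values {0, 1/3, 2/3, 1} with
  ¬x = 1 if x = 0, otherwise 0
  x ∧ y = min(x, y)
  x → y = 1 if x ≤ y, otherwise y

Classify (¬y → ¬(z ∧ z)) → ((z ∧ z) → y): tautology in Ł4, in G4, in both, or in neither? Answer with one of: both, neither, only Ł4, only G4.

only Ł4

In Ł4: every assignment gives 1 — tautology.
In G4: at y = 1/3, z = 2/3 the value is 1/3 — not a tautology.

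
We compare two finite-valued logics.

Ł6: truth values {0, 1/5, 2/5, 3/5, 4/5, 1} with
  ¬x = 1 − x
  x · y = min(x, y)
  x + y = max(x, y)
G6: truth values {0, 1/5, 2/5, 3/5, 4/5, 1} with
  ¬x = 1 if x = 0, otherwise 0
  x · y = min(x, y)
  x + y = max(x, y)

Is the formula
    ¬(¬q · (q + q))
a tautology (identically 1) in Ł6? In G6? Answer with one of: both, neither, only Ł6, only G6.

only G6

In Ł6: at q = 1/5 the value is 4/5 — not a tautology.
In G6: every assignment gives 1 — tautology.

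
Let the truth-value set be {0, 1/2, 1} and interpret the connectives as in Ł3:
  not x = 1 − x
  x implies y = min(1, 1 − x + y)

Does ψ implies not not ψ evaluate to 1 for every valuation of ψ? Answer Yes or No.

ψ = 0 ↦ 1
ψ = 1/2 ↦ 1
ψ = 1 ↦ 1
Every assignment gives a value ≥ 1.

Yes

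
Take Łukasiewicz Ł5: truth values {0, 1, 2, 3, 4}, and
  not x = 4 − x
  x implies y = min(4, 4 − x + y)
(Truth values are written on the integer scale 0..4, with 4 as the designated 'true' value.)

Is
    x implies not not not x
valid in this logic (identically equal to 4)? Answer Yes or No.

Counterexample: take x = 3.
not x = not 3 = 1
not not x = not 1 = 3
not not not x = not 3 = 1
x implies not not not x = 3 implies 1 = 2
This gives 2 ≠ 4.

No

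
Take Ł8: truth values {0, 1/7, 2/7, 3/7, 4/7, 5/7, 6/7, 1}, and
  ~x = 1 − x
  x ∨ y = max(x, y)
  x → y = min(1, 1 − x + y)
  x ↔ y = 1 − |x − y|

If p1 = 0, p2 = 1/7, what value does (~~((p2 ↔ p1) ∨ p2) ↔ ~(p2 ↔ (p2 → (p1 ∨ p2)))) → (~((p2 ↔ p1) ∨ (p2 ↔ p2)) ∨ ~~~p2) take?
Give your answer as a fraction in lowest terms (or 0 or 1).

6/7

p2 ↔ p1 = 1/7 ↔ 0 = 6/7
(p2 ↔ p1) ∨ p2 = 6/7 ∨ 1/7 = 6/7
~((p2 ↔ p1) ∨ p2) = ~6/7 = 1/7
~~((p2 ↔ p1) ∨ p2) = ~1/7 = 6/7
p1 ∨ p2 = 0 ∨ 1/7 = 1/7
p2 → (p1 ∨ p2) = 1/7 → 1/7 = 1
p2 ↔ (p2 → (p1 ∨ p2)) = 1/7 ↔ 1 = 1/7
~(p2 ↔ (p2 → (p1 ∨ p2))) = ~1/7 = 6/7
~~((p2 ↔ p1) ∨ p2) ↔ ~(p2 ↔ (p2 → (p1 ∨ p2))) = 6/7 ↔ 6/7 = 1
p2 ↔ p1 = 1/7 ↔ 0 = 6/7
p2 ↔ p2 = 1/7 ↔ 1/7 = 1
(p2 ↔ p1) ∨ (p2 ↔ p2) = 6/7 ∨ 1 = 1
~((p2 ↔ p1) ∨ (p2 ↔ p2)) = ~1 = 0
~p2 = ~1/7 = 6/7
~~p2 = ~6/7 = 1/7
~~~p2 = ~1/7 = 6/7
~((p2 ↔ p1) ∨ (p2 ↔ p2)) ∨ ~~~p2 = 0 ∨ 6/7 = 6/7
(~~((p2 ↔ p1) ∨ p2) ↔ ~(p2 ↔ (p2 → (p1 ∨ p2)))) → (~((p2 ↔ p1) ∨ (p2 ↔ p2)) ∨ ~~~p2) = 1 → 6/7 = 6/7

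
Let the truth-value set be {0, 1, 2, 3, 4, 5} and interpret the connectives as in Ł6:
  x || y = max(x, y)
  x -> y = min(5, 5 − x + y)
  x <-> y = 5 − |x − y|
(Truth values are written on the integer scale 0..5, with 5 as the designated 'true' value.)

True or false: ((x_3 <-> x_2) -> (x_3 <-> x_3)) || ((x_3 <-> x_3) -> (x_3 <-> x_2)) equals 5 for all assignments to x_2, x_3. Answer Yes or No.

Yes

At x_2 = 4, x_3 = 2, for instance:
x_3 <-> x_2 = 2 <-> 4 = 3
x_3 <-> x_3 = 2 <-> 2 = 5
(x_3 <-> x_2) -> (x_3 <-> x_3) = 3 -> 5 = 5
(x_3 <-> x_3) -> (x_3 <-> x_2) = 5 -> 3 = 3
((x_3 <-> x_2) -> (x_3 <-> x_3)) || ((x_3 <-> x_3) -> (x_3 <-> x_2)) = 5 || 3 = 5
and checking the remaining 35 assignments likewise gives ≥ 5 in every case.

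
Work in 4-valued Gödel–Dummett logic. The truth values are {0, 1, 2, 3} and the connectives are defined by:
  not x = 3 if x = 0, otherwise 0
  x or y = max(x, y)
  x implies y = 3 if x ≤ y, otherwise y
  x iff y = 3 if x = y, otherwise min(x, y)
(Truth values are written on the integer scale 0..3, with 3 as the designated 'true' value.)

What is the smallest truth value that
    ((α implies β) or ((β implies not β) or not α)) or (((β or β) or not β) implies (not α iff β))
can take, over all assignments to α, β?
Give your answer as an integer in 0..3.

Take α = 2, β = 1:
α implies β = 2 implies 1 = 1
not β = not 1 = 0
β implies not β = 1 implies 0 = 0
not α = not 2 = 0
(β implies not β) or not α = 0 or 0 = 0
(α implies β) or ((β implies not β) or not α) = 1 or 0 = 1
β or β = 1 or 1 = 1
not β = not 1 = 0
(β or β) or not β = 1 or 0 = 1
not α = not 2 = 0
not α iff β = 0 iff 1 = 0
((β or β) or not β) implies (not α iff β) = 1 implies 0 = 0
((α implies β) or ((β implies not β) or not α)) or (((β or β) or not β) implies (not α iff β)) = 1 or 0 = 1
No assignment yields a value below 1, so this is the minimum.

1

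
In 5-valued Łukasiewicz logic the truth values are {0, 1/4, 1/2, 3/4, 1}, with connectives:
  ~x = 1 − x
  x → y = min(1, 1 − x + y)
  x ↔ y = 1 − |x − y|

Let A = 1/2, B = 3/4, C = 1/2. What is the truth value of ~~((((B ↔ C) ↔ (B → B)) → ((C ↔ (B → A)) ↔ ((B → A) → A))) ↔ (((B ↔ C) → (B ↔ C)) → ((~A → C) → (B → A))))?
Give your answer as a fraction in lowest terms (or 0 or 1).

3/4

B ↔ C = 3/4 ↔ 1/2 = 3/4
B → B = 3/4 → 3/4 = 1
(B ↔ C) ↔ (B → B) = 3/4 ↔ 1 = 3/4
B → A = 3/4 → 1/2 = 3/4
C ↔ (B → A) = 1/2 ↔ 3/4 = 3/4
B → A = 3/4 → 1/2 = 3/4
(B → A) → A = 3/4 → 1/2 = 3/4
(C ↔ (B → A)) ↔ ((B → A) → A) = 3/4 ↔ 3/4 = 1
((B ↔ C) ↔ (B → B)) → ((C ↔ (B → A)) ↔ ((B → A) → A)) = 3/4 → 1 = 1
B ↔ C = 3/4 ↔ 1/2 = 3/4
B ↔ C = 3/4 ↔ 1/2 = 3/4
(B ↔ C) → (B ↔ C) = 3/4 → 3/4 = 1
~A = ~1/2 = 1/2
~A → C = 1/2 → 1/2 = 1
B → A = 3/4 → 1/2 = 3/4
(~A → C) → (B → A) = 1 → 3/4 = 3/4
((B ↔ C) → (B ↔ C)) → ((~A → C) → (B → A)) = 1 → 3/4 = 3/4
(((B ↔ C) ↔ (B → B)) → ((C ↔ (B → A)) ↔ ((B → A) → A))) ↔ (((B ↔ C) → (B ↔ C)) → ((~A → C) → (B → A))) = 1 ↔ 3/4 = 3/4
~((((B ↔ C) ↔ (B → B)) → ((C ↔ (B → A)) ↔ ((B → A) → A))) ↔ (((B ↔ C) → (B ↔ C)) → ((~A → C) → (B → A)))) = ~3/4 = 1/4
~~((((B ↔ C) ↔ (B → B)) → ((C ↔ (B → A)) ↔ ((B → A) → A))) ↔ (((B ↔ C) → (B ↔ C)) → ((~A → C) → (B → A)))) = ~1/4 = 3/4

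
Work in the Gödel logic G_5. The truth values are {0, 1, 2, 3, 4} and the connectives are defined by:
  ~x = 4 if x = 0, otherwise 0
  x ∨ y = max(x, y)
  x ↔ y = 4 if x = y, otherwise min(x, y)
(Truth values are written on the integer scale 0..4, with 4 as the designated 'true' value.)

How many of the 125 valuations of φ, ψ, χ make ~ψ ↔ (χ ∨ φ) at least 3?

20

value 4: 13 assignments (counts)
value 3: 7 assignments (counts)
value 2: 5 assignments
value 1: 3 assignments
value 0: 97 assignments
So 20 of the 125 assignments meet the threshold.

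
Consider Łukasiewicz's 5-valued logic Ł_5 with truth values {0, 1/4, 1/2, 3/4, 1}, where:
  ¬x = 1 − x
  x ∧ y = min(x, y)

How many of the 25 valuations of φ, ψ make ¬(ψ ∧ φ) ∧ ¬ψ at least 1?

value 1: 5 assignments (counts)
value 3/4: 5 assignments
value 1/2: 5 assignments
value 1/4: 5 assignments
value 0: 5 assignments
So 5 of the 25 assignments meet the threshold.

5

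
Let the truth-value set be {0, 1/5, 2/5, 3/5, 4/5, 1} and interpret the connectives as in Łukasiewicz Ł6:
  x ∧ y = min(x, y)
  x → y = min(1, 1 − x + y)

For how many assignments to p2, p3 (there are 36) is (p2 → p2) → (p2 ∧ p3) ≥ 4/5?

4

value 1: 1 assignment (counts)
value 4/5: 3 assignments (counts)
value 3/5: 5 assignments
value 2/5: 7 assignments
value 1/5: 9 assignments
value 0: 11 assignments
So 4 of the 36 assignments meet the threshold.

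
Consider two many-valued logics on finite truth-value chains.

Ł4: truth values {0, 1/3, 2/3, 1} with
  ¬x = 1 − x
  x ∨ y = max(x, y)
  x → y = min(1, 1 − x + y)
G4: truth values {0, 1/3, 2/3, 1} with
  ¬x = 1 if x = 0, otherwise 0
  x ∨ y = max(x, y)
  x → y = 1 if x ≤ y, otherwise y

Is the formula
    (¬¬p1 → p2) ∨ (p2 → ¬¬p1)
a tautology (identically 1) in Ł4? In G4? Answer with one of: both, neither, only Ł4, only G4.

In Ł4: every assignment gives 1 — tautology.
In G4: every assignment gives 1 — tautology.

both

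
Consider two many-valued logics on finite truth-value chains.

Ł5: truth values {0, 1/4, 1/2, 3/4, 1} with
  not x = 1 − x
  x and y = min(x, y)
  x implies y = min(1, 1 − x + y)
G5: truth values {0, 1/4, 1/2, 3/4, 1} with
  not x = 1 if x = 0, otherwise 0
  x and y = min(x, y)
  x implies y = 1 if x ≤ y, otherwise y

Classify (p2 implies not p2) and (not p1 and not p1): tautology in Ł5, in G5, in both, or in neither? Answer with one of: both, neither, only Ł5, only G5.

neither

In Ł5: at p1 = 0, p2 = 3/4 the value is 1/2 — not a tautology.
In G5: at p1 = 0, p2 = 1/4 the value is 0 — not a tautology.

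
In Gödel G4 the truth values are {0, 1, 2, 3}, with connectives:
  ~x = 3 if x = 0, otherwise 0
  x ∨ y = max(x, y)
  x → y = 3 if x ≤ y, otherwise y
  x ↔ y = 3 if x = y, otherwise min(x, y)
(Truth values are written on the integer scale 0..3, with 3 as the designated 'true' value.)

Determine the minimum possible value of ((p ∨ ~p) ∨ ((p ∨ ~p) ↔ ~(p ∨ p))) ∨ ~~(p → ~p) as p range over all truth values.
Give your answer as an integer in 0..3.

Take p = 1:
~p = ~1 = 0
p ∨ ~p = 1 ∨ 0 = 1
~p = ~1 = 0
p ∨ ~p = 1 ∨ 0 = 1
p ∨ p = 1 ∨ 1 = 1
~(p ∨ p) = ~1 = 0
(p ∨ ~p) ↔ ~(p ∨ p) = 1 ↔ 0 = 0
(p ∨ ~p) ∨ ((p ∨ ~p) ↔ ~(p ∨ p)) = 1 ∨ 0 = 1
~p = ~1 = 0
p → ~p = 1 → 0 = 0
~(p → ~p) = ~0 = 3
~~(p → ~p) = ~3 = 0
((p ∨ ~p) ∨ ((p ∨ ~p) ↔ ~(p ∨ p))) ∨ ~~(p → ~p) = 1 ∨ 0 = 1
No assignment yields a value below 1, so this is the minimum.

1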